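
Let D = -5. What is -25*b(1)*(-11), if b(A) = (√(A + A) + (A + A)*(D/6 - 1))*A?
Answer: -3025/3 + 275*√2 ≈ -619.42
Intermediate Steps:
b(A) = A*(-11*A/3 + √2*√A) (b(A) = (√(A + A) + (A + A)*(-5/6 - 1))*A = (√(2*A) + (2*A)*(-5*⅙ - 1))*A = (√2*√A + (2*A)*(-⅚ - 1))*A = (√2*√A + (2*A)*(-11/6))*A = (√2*√A - 11*A/3)*A = (-11*A/3 + √2*√A)*A = A*(-11*A/3 + √2*√A))
-25*b(1)*(-11) = -25*(-11/3*1² + √2*1^(3/2))*(-11) = -25*(-11/3*1 + √2*1)*(-11) = -25*(-11/3 + √2)*(-11) = (275/3 - 25*√2)*(-11) = -3025/3 + 275*√2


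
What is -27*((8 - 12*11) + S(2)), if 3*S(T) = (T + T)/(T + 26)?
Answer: 23427/7 ≈ 3346.7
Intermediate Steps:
S(T) = 2*T/(3*(26 + T)) (S(T) = ((T + T)/(T + 26))/3 = ((2*T)/(26 + T))/3 = (2*T/(26 + T))/3 = 2*T/(3*(26 + T)))
-27*((8 - 12*11) + S(2)) = -27*((8 - 12*11) + (⅔)*2/(26 + 2)) = -27*((8 - 132) + (⅔)*2/28) = -27*(-124 + (⅔)*2*(1/28)) = -27*(-124 + 1/21) = -27*(-2603/21) = 23427/7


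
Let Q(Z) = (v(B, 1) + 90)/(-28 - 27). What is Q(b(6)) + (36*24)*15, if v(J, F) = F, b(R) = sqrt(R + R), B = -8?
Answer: 712709/55 ≈ 12958.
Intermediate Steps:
b(R) = sqrt(2)*sqrt(R) (b(R) = sqrt(2*R) = sqrt(2)*sqrt(R))
Q(Z) = -91/55 (Q(Z) = (1 + 90)/(-28 - 27) = 91/(-55) = 91*(-1/55) = -91/55)
Q(b(6)) + (36*24)*15 = -91/55 + (36*24)*15 = -91/55 + 864*15 = -91/55 + 12960 = 712709/55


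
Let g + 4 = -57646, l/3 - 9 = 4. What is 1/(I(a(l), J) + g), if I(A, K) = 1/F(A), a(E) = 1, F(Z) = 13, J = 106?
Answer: -13/749449 ≈ -1.7346e-5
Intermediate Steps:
l = 39 (l = 27 + 3*4 = 27 + 12 = 39)
I(A, K) = 1/13
g = -57650 (g = -4 - 57646 = -57650)
1/(I(a(l), J) + g) = 1/(1/13 - 57650) = 1/(-749449/13) = -13/749449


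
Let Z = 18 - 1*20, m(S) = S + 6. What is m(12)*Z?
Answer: -36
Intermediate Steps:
m(S) = 6 + S
Z = -2 (Z = 18 - 20 = -2)
m(12)*Z = (6 + 12)*(-2) = 18*(-2) = -36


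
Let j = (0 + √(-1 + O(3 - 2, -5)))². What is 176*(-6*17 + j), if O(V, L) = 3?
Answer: -17600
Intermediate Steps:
j = 2 (j = (0 + √(-1 + 3))² = (0 + √2)² = (√2)² = 2)
176*(-6*17 + j) = 176*(-6*17 + 2) = 176*(-102 + 2) = 176*(-100) = -17600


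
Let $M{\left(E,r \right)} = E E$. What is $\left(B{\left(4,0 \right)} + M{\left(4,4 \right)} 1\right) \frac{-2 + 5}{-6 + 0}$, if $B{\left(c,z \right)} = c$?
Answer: $-10$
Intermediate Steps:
$M{\left(E,r \right)} = E^{2}$
$\left(B{\left(4,0 \right)} + M{\left(4,4 \right)} 1\right) \frac{-2 + 5}{-6 + 0} = \left(4 + 4^{2} \cdot 1\right) \frac{-2 + 5}{-6 + 0} = \left(4 + 16 \cdot 1\right) \frac{3}{-6} = \left(4 + 16\right) 3 \left(- \frac{1}{6}\right) = 20 \left(- \frac{1}{2}\right) = -10$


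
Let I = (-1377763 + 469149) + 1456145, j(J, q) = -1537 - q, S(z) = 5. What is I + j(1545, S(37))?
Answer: 545989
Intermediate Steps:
I = 547531 (I = -908614 + 1456145 = 547531)
I + j(1545, S(37)) = 547531 + (-1537 - 1*5) = 547531 + (-1537 - 5) = 547531 - 1542 = 545989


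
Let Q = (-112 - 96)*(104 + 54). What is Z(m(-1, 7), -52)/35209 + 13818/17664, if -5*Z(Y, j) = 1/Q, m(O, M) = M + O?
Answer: 416378289237/532269944960 ≈ 0.78227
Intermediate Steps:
Q = -32864 (Q = -208*158 = -32864)
Z(Y, j) = 1/164320 (Z(Y, j) = -⅕/(-32864) = -⅕*(-1/32864) = 1/164320)
Z(m(-1, 7), -52)/35209 + 13818/17664 = (1/164320)/35209 + 13818/17664 = (1/164320)*(1/35209) + 13818*(1/17664) = 1/5785542880 + 2303/2944 = 416378289237/532269944960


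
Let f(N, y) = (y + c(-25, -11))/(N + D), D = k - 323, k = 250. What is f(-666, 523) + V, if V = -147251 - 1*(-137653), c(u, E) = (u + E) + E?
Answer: -7093398/739 ≈ -9598.6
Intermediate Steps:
c(u, E) = u + 2*E (c(u, E) = (E + u) + E = u + 2*E)
D = -73 (D = 250 - 323 = -73)
V = -9598 (V = -147251 + 137653 = -9598)
f(N, y) = (-47 + y)/(-73 + N) (f(N, y) = (y + (-25 + 2*(-11)))/(N - 73) = (y + (-25 - 22))/(-73 + N) = (y - 47)/(-73 + N) = (-47 + y)/(-73 + N))
f(-666, 523) + V = (-47 + 523)/(-73 - 666) - 9598 = 476/(-739) - 9598 = -1/739*476 - 9598 = -476/739 - 9598 = -7093398/739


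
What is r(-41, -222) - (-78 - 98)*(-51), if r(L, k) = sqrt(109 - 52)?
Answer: -8976 + sqrt(57) ≈ -8968.5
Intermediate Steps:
r(L, k) = sqrt(57)
r(-41, -222) - (-78 - 98)*(-51) = sqrt(57) - (-78 - 98)*(-51) = sqrt(57) - (-176)*(-51) = sqrt(57) - 1*8976 = sqrt(57) - 8976 = -8976 + sqrt(57)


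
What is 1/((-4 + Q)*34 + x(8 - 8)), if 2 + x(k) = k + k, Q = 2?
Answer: -1/70 ≈ -0.014286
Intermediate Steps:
x(k) = -2 + 2*k (x(k) = -2 + (k + k) = -2 + 2*k)
1/((-4 + Q)*34 + x(8 - 8)) = 1/((-4 + 2)*34 + (-2 + 2*(8 - 8))) = 1/(-2*34 + (-2 + 2*0)) = 1/(-68 + (-2 + 0)) = 1/(-68 - 2) = 1/(-70) = -1/70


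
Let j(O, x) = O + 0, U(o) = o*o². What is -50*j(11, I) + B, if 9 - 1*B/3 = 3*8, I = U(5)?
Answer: -595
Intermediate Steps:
U(o) = o³
I = 125 (I = 5³ = 125)
B = -45 (B = 27 - 9*8 = 27 - 3*24 = 27 - 72 = -45)
j(O, x) = O
-50*j(11, I) + B = -50*11 - 45 = -550 - 45 = -595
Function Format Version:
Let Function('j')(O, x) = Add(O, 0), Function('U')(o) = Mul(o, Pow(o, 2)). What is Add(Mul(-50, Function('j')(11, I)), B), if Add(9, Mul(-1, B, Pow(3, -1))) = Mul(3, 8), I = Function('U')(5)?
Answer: -595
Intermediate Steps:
Function('U')(o) = Pow(o, 3)
I = 125 (I = Pow(5, 3) = 125)
B = -45 (B = Add(27, Mul(-3, Mul(3, 8))) = Add(27, Mul(-3, 24)) = Add(27, -72) = -45)
Function('j')(O, x) = O
Add(Mul(-50, Function('j')(11, I)), B) = Add(Mul(-50, 11), -45) = Add(-550, -45) = -595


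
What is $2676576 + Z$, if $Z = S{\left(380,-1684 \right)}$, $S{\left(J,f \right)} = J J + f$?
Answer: $2819292$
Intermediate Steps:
$S{\left(J,f \right)} = f + J^{2}$ ($S{\left(J,f \right)} = J^{2} + f = f + J^{2}$)
$Z = 142716$ ($Z = -1684 + 380^{2} = -1684 + 144400 = 142716$)
$2676576 + Z = 2676576 + 142716 = 2819292$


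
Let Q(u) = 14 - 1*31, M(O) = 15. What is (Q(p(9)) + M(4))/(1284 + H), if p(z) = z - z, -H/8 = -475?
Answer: -1/2542 ≈ -0.00039339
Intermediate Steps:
H = 3800 (H = -8*(-475) = 3800)
p(z) = 0
Q(u) = -17 (Q(u) = 14 - 31 = -17)
(Q(p(9)) + M(4))/(1284 + H) = (-17 + 15)/(1284 + 3800) = -2/5084 = -2*1/5084 = -1/2542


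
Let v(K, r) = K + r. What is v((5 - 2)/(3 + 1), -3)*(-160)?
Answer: 360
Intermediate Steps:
v((5 - 2)/(3 + 1), -3)*(-160) = ((5 - 2)/(3 + 1) - 3)*(-160) = (3/4 - 3)*(-160) = -9/4*(-160) = 360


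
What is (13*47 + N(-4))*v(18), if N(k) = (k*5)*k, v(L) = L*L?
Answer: 223884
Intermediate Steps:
v(L) = L²
N(k) = 5*k² (N(k) = (5*k)*k = 5*k²)
(13*47 + N(-4))*v(18) = (13*47 + 5*(-4)²)*18² = (611 + 5*16)*324 = (611 + 80)*324 = 691*324 = 223884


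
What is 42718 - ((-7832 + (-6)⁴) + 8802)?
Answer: 40452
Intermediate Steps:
42718 - ((-7832 + (-6)⁴) + 8802) = 42718 - ((-7832 + 1296) + 8802) = 42718 - (-6536 + 8802) = 42718 - 1*2266 = 42718 - 2266 = 40452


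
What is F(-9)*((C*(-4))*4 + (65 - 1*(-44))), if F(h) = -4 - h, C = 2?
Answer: 385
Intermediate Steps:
F(-9)*((C*(-4))*4 + (65 - 1*(-44))) = (-4 - 1*(-9))*((2*(-4))*4 + (65 - 1*(-44))) = (-4 + 9)*(-8*4 + (65 + 44)) = 5*(-32 + 109) = 5*77 = 385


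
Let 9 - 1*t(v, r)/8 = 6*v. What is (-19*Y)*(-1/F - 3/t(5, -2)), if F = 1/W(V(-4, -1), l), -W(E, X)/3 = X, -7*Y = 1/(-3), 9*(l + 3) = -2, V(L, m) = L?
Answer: 30799/3528 ≈ 8.7299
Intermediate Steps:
t(v, r) = 72 - 48*v
l = -29/9 (l = -3 + (⅑)*(-2) = -3 - 2/9 = -29/9 ≈ -3.2222)
Y = 1/21 (Y = -⅐/(-3) = -⅐*(-⅓) = 1/21 ≈ 0.047619)
W(E, X) = -3*X
F = 3/29 (F = 1/(-3*(-29/9)) = 1/(29/3) = 3/29 ≈ 0.10345)
(-19*Y)*(-1/F - 3/t(5, -2)) = (-19*1/21)*(-1/3/29 - 3/(72 - 48*5)) = -19*(-1*29/3 - 3/(72 - 240))/21 = -19*(-29/3 - 3/(-168))/21 = -19*(-29/3 - 3*(-1/168))/21 = -19*(-29/3 + 1/56)/21 = -19/21*(-1621/168) = 30799/3528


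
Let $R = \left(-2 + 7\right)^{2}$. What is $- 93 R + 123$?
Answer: $-2202$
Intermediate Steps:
$R = 25$ ($R = 5^{2} = 25$)
$- 93 R + 123 = \left(-93\right) 25 + 123 = -2325 + 123 = -2202$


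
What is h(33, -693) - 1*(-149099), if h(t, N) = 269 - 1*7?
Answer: 149361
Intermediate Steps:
h(t, N) = 262 (h(t, N) = 269 - 7 = 262)
h(33, -693) - 1*(-149099) = 262 - 1*(-149099) = 262 + 149099 = 149361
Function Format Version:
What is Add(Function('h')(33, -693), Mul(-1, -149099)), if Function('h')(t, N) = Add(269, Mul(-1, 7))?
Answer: 149361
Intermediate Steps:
Function('h')(t, N) = 262 (Function('h')(t, N) = Add(269, -7) = 262)
Add(Function('h')(33, -693), Mul(-1, -149099)) = Add(262, Mul(-1, -149099)) = Add(262, 149099) = 149361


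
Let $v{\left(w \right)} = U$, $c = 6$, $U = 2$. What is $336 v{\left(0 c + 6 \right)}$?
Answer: $672$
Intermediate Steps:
$v{\left(w \right)} = 2$
$336 v{\left(0 c + 6 \right)} = 336 \cdot 2 = 672$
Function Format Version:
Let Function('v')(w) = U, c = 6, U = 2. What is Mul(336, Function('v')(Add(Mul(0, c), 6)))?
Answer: 672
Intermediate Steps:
Function('v')(w) = 2
Mul(336, Function('v')(Add(Mul(0, c), 6))) = Mul(336, 2) = 672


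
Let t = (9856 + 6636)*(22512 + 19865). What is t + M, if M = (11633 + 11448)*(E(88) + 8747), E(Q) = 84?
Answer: 902709795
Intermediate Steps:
t = 698881484 (t = 16492*42377 = 698881484)
M = 203828311 (M = (11633 + 11448)*(84 + 8747) = 23081*8831 = 203828311)
t + M = 698881484 + 203828311 = 902709795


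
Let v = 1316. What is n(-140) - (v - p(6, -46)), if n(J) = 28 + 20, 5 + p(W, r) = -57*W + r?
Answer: -1661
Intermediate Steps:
p(W, r) = -5 + r - 57*W (p(W, r) = -5 + (-57*W + r) = -5 + (r - 57*W) = -5 + r - 57*W)
n(J) = 48
n(-140) - (v - p(6, -46)) = 48 - (1316 - (-5 - 46 - 57*6)) = 48 - (1316 - (-5 - 46 - 342)) = 48 - (1316 - 1*(-393)) = 48 - (1316 + 393) = 48 - 1*1709 = 48 - 1709 = -1661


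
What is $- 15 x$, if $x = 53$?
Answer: $-795$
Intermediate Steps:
$- 15 x = \left(-15\right) 53 = -795$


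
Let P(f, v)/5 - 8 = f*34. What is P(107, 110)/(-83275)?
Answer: -3646/16655 ≈ -0.21891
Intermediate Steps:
P(f, v) = 40 + 170*f (P(f, v) = 40 + 5*(f*34) = 40 + 5*(34*f) = 40 + 170*f)
P(107, 110)/(-83275) = (40 + 170*107)/(-83275) = (40 + 18190)*(-1/83275) = 18230*(-1/83275) = -3646/16655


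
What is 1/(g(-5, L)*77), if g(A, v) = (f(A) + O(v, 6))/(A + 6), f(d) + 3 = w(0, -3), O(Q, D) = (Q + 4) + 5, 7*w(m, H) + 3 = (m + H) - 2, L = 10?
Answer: 1/1144 ≈ 0.00087413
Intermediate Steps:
w(m, H) = -5/7 + H/7 + m/7 (w(m, H) = -3/7 + ((m + H) - 2)/7 = -3/7 + ((H + m) - 2)/7 = -3/7 + (-2 + H + m)/7 = -3/7 + (-2/7 + H/7 + m/7) = -5/7 + H/7 + m/7)
O(Q, D) = 9 + Q (O(Q, D) = (4 + Q) + 5 = 9 + Q)
f(d) = -29/7 (f(d) = -3 + (-5/7 + (⅐)*(-3) + (⅐)*0) = -3 + (-5/7 - 3/7 + 0) = -3 - 8/7 = -29/7)
g(A, v) = (34/7 + v)/(6 + A) (g(A, v) = (-29/7 + (9 + v))/(A + 6) = (34/7 + v)/(6 + A))
1/(g(-5, L)*77) = 1/(((34/7 + 10)/(6 - 5))*77) = 1/(((104/7)/1)*77) = 1/((1*(104/7))*77) = 1/((104/7)*77) = 1/1144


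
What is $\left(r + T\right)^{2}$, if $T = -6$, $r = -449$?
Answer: $207025$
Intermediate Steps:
$\left(r + T\right)^{2} = \left(-449 - 6\right)^{2} = \left(-455\right)^{2} = 207025$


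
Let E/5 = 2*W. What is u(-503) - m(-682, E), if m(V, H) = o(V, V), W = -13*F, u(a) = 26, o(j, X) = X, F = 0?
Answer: 708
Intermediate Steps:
W = 0 (W = -13*0 = 0)
E = 0 (E = 5*(2*0) = 5*0 = 0)
m(V, H) = V
u(-503) - m(-682, E) = 26 - 1*(-682) = 26 + 682 = 708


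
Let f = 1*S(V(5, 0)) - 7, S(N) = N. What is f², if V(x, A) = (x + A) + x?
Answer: 9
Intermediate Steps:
V(x, A) = A + 2*x (V(x, A) = (A + x) + x = A + 2*x)
f = 3 (f = 1*(0 + 2*5) - 7 = 1*(0 + 10) - 7 = 1*10 - 7 = 10 - 7 = 3)
f² = 3² = 9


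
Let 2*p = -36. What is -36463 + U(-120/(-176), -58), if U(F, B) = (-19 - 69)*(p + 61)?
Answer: -40247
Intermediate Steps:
p = -18 (p = (½)*(-36) = -18)
U(F, B) = -3784 (U(F, B) = (-19 - 69)*(-18 + 61) = -88*43 = -3784)
-36463 + U(-120/(-176), -58) = -36463 - 3784 = -40247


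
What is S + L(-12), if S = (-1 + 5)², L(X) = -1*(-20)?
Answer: 36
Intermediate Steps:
L(X) = 20
S = 16 (S = 4² = 16)
S + L(-12) = 16 + 20 = 36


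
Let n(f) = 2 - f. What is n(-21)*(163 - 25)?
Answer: 3174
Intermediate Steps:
n(-21)*(163 - 25) = (2 - 1*(-21))*(163 - 25) = (2 + 21)*138 = 23*138 = 3174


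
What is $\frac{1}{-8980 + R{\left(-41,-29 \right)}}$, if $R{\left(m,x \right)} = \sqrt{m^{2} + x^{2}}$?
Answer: $- \frac{4490}{40318939} - \frac{\sqrt{2522}}{80637878} \approx -0.00011198$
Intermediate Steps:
$\frac{1}{-8980 + R{\left(-41,-29 \right)}} = \frac{1}{-8980 + \sqrt{\left(-41\right)^{2} + \left(-29\right)^{2}}} = \frac{1}{-8980 + \sqrt{1681 + 841}} = \frac{1}{-8980 + \sqrt{2522}}$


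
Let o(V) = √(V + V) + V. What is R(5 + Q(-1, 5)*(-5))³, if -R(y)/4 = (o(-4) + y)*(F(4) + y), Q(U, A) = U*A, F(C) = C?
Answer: -42642010112 - 10162442240*I*√2 ≈ -4.2642e+10 - 1.4372e+10*I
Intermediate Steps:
o(V) = V + √2*√V (o(V) = √(2*V) + V = √2*√V + V = V + √2*√V)
Q(U, A) = A*U
R(y) = -4*(4 + y)*(-4 + y + 2*I*√2) (R(y) = -4*((-4 + √2*√(-4)) + y)*(4 + y) = -4*((-4 + √2*(2*I)) + y)*(4 + y) = -4*((-4 + 2*I*√2) + y)*(4 + y) = -4*(-4 + y + 2*I*√2)*(4 + y) = -4*(4 + y)*(-4 + y + 2*I*√2))
R(5 + Q(-1, 5)*(-5))³ = (64 - 4*(5 + (5*(-1))*(-5))² - 32*I*√2 - 8*I*(5 + (5*(-1))*(-5))*√2)³ = (64 - 4*(5 - 5*(-5))² - 32*I*√2 - 8*I*(5 - 5*(-5))*√2)³ = (64 - 4*(5 + 25)² - 32*I*√2 - 8*I*(5 + 25)*√2)³ = (64 - 4*30² - 32*I*√2 - 8*I*30*√2)³ = (64 - 4*900 - 32*I*√2 - 240*I*√2)³ = (64 - 3600 - 32*I*√2 - 240*I*√2)³ = (-3536 - 272*I*√2)³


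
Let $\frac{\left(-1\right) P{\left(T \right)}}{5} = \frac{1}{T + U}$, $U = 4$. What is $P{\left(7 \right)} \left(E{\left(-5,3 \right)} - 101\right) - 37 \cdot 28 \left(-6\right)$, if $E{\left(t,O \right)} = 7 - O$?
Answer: $\frac{68861}{11} \approx 6260.1$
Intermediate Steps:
$P{\left(T \right)} = - \frac{5}{4 + T}$ ($P{\left(T \right)} = - \frac{5}{T + 4} = - \frac{5}{4 + T}$)
$P{\left(7 \right)} \left(E{\left(-5,3 \right)} - 101\right) - 37 \cdot 28 \left(-6\right) = - \frac{5}{4 + 7} \left(\left(7 - 3\right) - 101\right) - 37 \cdot 28 \left(-6\right) = - \frac{5}{11} \left(\left(7 - 3\right) - 101\right) - 1036 \left(-6\right) = \left(-5\right) \frac{1}{11} \left(4 - 101\right) - -6216 = \left(- \frac{5}{11}\right) \left(-97\right) + 6216 = \frac{485}{11} + 6216 = \frac{68861}{11}$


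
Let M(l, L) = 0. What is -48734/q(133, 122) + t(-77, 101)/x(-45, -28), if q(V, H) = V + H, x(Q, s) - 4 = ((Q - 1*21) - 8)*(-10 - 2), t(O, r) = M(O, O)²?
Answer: -48734/255 ≈ -191.11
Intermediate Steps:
t(O, r) = 0 (t(O, r) = 0² = 0)
x(Q, s) = 352 - 12*Q (x(Q, s) = 4 + ((Q - 1*21) - 8)*(-10 - 2) = 4 + ((Q - 21) - 8)*(-12) = 4 + ((-21 + Q) - 8)*(-12) = 4 + (-29 + Q)*(-12) = 4 + (348 - 12*Q) = 352 - 12*Q)
q(V, H) = H + V
-48734/q(133, 122) + t(-77, 101)/x(-45, -28) = -48734/(122 + 133) + 0/(352 - 12*(-45)) = -48734/255 + 0/(352 + 540) = -48734*1/255 + 0/892 = -48734/255 + 0*(1/892) = -48734/255 + 0 = -48734/255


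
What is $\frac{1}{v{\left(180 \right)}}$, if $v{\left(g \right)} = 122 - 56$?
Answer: $\frac{1}{66} \approx 0.015152$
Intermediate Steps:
$v{\left(g \right)} = 66$
$\frac{1}{v{\left(180 \right)}} = \frac{1}{66}$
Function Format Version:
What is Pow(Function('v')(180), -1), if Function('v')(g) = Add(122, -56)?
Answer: Rational(1, 66) ≈ 0.015152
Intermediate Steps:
Function('v')(g) = 66
Pow(Function('v')(180), -1) = Pow(66, -1) = Rational(1, 66)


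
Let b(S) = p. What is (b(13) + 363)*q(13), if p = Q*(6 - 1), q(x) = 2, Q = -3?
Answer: 696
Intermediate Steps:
p = -15 (p = -3*(6 - 1) = -3*5 = -15)
b(S) = -15
(b(13) + 363)*q(13) = (-15 + 363)*2 = 348*2 = 696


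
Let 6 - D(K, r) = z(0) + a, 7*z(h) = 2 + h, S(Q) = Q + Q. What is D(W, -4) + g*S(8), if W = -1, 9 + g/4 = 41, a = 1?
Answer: 14369/7 ≈ 2052.7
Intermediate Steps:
S(Q) = 2*Q
z(h) = 2/7 + h/7 (z(h) = (2 + h)/7 = 2/7 + h/7)
g = 128 (g = -36 + 4*41 = -36 + 164 = 128)
D(K, r) = 33/7 (D(K, r) = 6 - ((2/7 + (⅐)*0) + 1) = 6 - ((2/7 + 0) + 1) = 6 - (2/7 + 1) = 6 - 1*9/7 = 6 - 9/7 = 33/7)
D(W, -4) + g*S(8) = 33/7 + 128*(2*8) = 33/7 + 128*16 = 33/7 + 2048 = 14369/7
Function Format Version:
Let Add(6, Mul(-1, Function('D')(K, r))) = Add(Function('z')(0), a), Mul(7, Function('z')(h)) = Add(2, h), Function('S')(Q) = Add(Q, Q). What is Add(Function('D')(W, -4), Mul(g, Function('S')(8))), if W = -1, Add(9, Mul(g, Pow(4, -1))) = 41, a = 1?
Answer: Rational(14369, 7) ≈ 2052.7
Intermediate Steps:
Function('S')(Q) = Mul(2, Q)
Function('z')(h) = Add(Rational(2, 7), Mul(Rational(1, 7), h)) (Function('z')(h) = Mul(Rational(1, 7), Add(2, h)) = Add(Rational(2, 7), Mul(Rational(1, 7), h)))
g = 128 (g = Add(-36, Mul(4, 41)) = Add(-36, 164) = 128)
Function('D')(K, r) = Rational(33, 7) (Function('D')(K, r) = Add(6, Mul(-1, Add(Add(Rational(2, 7), Mul(Rational(1, 7), 0)), 1))) = Add(6, Mul(-1, Add(Add(Rational(2, 7), 0), 1))) = Add(6, Mul(-1, Add(Rational(2, 7), 1))) = Add(6, Mul(-1, Rational(9, 7))) = Add(6, Rational(-9, 7)) = Rational(33, 7))
Add(Function('D')(W, -4), Mul(g, Function('S')(8))) = Add(Rational(33, 7), Mul(128, Mul(2, 8))) = Add(Rational(33, 7), Mul(128, 16)) = Add(Rational(33, 7), 2048) = Rational(14369, 7)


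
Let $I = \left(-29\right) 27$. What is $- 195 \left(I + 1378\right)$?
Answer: $-116025$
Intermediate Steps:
$I = -783$
$- 195 \left(I + 1378\right) = - 195 \left(-783 + 1378\right) = \left(-195\right) 595 = -116025$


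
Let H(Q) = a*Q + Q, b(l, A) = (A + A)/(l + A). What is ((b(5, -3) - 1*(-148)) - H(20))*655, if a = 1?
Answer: 68775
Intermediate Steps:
b(l, A) = 2*A/(A + l) (b(l, A) = (2*A)/(A + l) = 2*A/(A + l))
H(Q) = 2*Q (H(Q) = 1*Q + Q = Q + Q = 2*Q)
((b(5, -3) - 1*(-148)) - H(20))*655 = ((2*(-3)/(-3 + 5) - 1*(-148)) - 2*20)*655 = ((2*(-3)/2 + 148) - 1*40)*655 = ((2*(-3)*(½) + 148) - 40)*655 = ((-3 + 148) - 40)*655 = (145 - 40)*655 = 105*655 = 68775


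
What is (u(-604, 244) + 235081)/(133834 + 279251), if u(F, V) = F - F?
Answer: 235081/413085 ≈ 0.56909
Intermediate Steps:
u(F, V) = 0
(u(-604, 244) + 235081)/(133834 + 279251) = (0 + 235081)/(133834 + 279251) = 235081/413085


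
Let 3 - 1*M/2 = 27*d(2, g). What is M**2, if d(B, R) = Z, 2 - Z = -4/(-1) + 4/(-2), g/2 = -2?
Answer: 36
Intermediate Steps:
g = -4 (g = 2*(-2) = -4)
Z = 0 (Z = 2 - (-4/(-1) + 4/(-2)) = 2 - (-4*(-1) + 4*(-1/2)) = 2 - (4 - 2) = 2 - 1*2 = 2 - 2 = 0)
d(B, R) = 0
M = 6 (M = 6 - 54*0 = 6 - 2*0 = 6 + 0 = 6)
M**2 = 6**2 = 36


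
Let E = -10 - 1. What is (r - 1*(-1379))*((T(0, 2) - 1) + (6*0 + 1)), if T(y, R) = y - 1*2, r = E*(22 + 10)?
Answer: -2054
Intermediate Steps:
E = -11
r = -352 (r = -11*(22 + 10) = -11*32 = -352)
T(y, R) = -2 + y (T(y, R) = y - 2 = -2 + y)
(r - 1*(-1379))*((T(0, 2) - 1) + (6*0 + 1)) = (-352 - 1*(-1379))*(((-2 + 0) - 1) + (6*0 + 1)) = (-352 + 1379)*((-2 - 1) + (0 + 1)) = 1027*(-3 + 1) = 1027*(-2) = -2054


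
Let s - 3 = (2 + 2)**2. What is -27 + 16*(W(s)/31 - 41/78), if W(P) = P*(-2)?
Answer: -66523/1209 ≈ -55.023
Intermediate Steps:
s = 19 (s = 3 + (2 + 2)**2 = 3 + 4**2 = 3 + 16 = 19)
W(P) = -2*P
-27 + 16*(W(s)/31 - 41/78) = -27 + 16*(-2*19/31 - 41/78) = -27 + 16*(-38*1/31 - 41*1/78) = -27 + 16*(-38/31 - 41/78) = -27 + 16*(-4235/2418) = -27 - 33880/1209 = -66523/1209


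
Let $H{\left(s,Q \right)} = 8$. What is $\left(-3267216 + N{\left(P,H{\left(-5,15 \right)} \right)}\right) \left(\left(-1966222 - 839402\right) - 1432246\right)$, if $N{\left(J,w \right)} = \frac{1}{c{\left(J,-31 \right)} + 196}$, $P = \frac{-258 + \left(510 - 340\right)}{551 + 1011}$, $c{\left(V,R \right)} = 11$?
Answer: $\frac{2866129586435570}{207} \approx 1.3846 \cdot 10^{13}$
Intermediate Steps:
$P = - \frac{4}{71}$ ($P = \frac{-258 + \left(510 - 340\right)}{1562} = \left(-258 + 170\right) \frac{1}{1562} = \left(-88\right) \frac{1}{1562} = - \frac{4}{71} \approx -0.056338$)
$N{\left(J,w \right)} = \frac{1}{207}$ ($N{\left(J,w \right)} = \frac{1}{11 + 196} = \frac{1}{207}$)
$\left(-3267216 + N{\left(P,H{\left(-5,15 \right)} \right)}\right) \left(\left(-1966222 - 839402\right) - 1432246\right) = \left(-3267216 + \frac{1}{207}\right) \left(\left(-1966222 - 839402\right) - 1432246\right) = - \frac{676313711 \left(-2805624 - 1432246\right)}{207} = \left(- \frac{676313711}{207}\right) \left(-4237870\right) = \frac{2866129586435570}{207}$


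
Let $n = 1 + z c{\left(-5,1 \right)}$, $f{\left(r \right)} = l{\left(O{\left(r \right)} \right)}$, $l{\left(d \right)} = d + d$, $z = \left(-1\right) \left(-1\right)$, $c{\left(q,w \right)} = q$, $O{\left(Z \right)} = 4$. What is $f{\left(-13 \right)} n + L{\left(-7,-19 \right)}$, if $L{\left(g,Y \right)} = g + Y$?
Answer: $-58$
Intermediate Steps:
$L{\left(g,Y \right)} = Y + g$
$z = 1$
$l{\left(d \right)} = 2 d$
$f{\left(r \right)} = 8$ ($f{\left(r \right)} = 2 \cdot 4 = 8$)
$n = -4$ ($n = 1 + 1 \left(-5\right) = 1 - 5 = -4$)
$f{\left(-13 \right)} n + L{\left(-7,-19 \right)} = 8 \left(-4\right) - 26 = -32 - 26 = -58$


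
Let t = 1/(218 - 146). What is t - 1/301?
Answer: 229/21672 ≈ 0.010567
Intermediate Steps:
t = 1/72 ≈ 0.013889
t - 1/301 = 1/72 - 1/301 = 229/21672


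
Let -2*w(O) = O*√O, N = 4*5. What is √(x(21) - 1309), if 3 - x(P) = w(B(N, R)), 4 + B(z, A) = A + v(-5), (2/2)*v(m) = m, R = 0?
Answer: √(-5224 - 54*I)/2 ≈ 0.18678 - 36.139*I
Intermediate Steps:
v(m) = m
N = 20
B(z, A) = -9 + A (B(z, A) = -4 + (A - 5) = -4 + (-5 + A) = -9 + A)
w(O) = -O^(3/2)/2 (w(O) = -O*√O/2 = -O^(3/2)/2)
x(P) = 3 - 27*I/2 (x(P) = 3 - (-1)*(-9 + 0)^(3/2)/2 = 3 - (-1)*(-9)^(3/2)/2 = 3 - (-1)*(-27*I)/2 = 3 - 27*I/2)
√(x(21) - 1309) = √((3 - 27*I/2) - 1309) = √(-1306 - 27*I/2)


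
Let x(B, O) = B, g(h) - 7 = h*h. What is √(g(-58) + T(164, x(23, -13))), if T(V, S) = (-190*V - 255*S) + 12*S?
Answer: I*√33378 ≈ 182.7*I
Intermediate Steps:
g(h) = 7 + h² (g(h) = 7 + h*h = 7 + h²)
T(V, S) = -243*S - 190*V (T(V, S) = (-255*S - 190*V) + 12*S = -243*S - 190*V)
√(g(-58) + T(164, x(23, -13))) = √((7 + (-58)²) + (-243*23 - 190*164)) = √((7 + 3364) + (-5589 - 31160)) = √(3371 - 36749) = √(-33378) = I*√33378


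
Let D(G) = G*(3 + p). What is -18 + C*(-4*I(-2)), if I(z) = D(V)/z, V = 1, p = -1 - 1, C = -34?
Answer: -86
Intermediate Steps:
p = -2
D(G) = G (D(G) = G*(3 - 2) = G*1 = G)
I(z) = 1/z
-18 + C*(-4*I(-2)) = -18 - (-136)/(-2) = -18 - (-136)*(-1)/2 = -18 - 34*2 = -18 - 68 = -86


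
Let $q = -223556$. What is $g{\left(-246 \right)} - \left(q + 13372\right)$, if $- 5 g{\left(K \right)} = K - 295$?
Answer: $\frac{1051461}{5} \approx 2.1029 \cdot 10^{5}$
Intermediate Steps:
$g{\left(K \right)} = 59 - \frac{K}{5}$ ($g{\left(K \right)} = - \frac{K - 295}{5} = - \frac{-295 + K}{5} = 59 - \frac{K}{5}$)
$g{\left(-246 \right)} - \left(q + 13372\right) = \left(59 - - \frac{246}{5}\right) - \left(-223556 + 13372\right) = \left(59 + \frac{246}{5}\right) - -210184 = \frac{541}{5} + 210184 = \frac{1051461}{5}$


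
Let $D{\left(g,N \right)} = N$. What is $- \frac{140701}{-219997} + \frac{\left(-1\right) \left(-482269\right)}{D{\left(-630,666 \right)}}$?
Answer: $\frac{106191440059}{146518002} \approx 724.77$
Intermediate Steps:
$- \frac{140701}{-219997} + \frac{\left(-1\right) \left(-482269\right)}{D{\left(-630,666 \right)}} = - \frac{140701}{-219997} + \frac{\left(-1\right) \left(-482269\right)}{666} = \left(-140701\right) \left(- \frac{1}{219997}\right) + 482269 \cdot \frac{1}{666} = \frac{140701}{219997} + \frac{482269}{666} = \frac{106191440059}{146518002}$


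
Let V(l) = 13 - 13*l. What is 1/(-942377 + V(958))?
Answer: -1/954818 ≈ -1.0473e-6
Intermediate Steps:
1/(-942377 + V(958)) = 1/(-942377 + (13 - 13*958)) = 1/(-942377 + (13 - 12454)) = 1/(-942377 - 12441) = 1/(-954818) = -1/954818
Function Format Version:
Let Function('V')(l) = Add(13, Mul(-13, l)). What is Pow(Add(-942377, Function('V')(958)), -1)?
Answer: Rational(-1, 954818) ≈ -1.0473e-6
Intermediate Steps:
Pow(Add(-942377, Function('V')(958)), -1) = Pow(Add(-942377, Add(13, Mul(-13, 958))), -1) = Pow(Add(-942377, Add(13, -12454)), -1) = Pow(Add(-942377, -12441), -1) = Pow(-954818, -1) = Rational(-1, 954818)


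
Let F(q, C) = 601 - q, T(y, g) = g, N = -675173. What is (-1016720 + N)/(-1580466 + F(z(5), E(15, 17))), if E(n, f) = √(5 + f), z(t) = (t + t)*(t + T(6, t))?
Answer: 1691893/1579965 ≈ 1.0708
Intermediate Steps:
z(t) = 4*t² (z(t) = (t + t)*(t + t) = (2*t)*(2*t) = 4*t²)
(-1016720 + N)/(-1580466 + F(z(5), E(15, 17))) = (-1016720 - 675173)/(-1580466 + (601 - 4*5²)) = -1691893/(-1580466 + (601 - 4*25)) = -1691893/(-1580466 + (601 - 1*100)) = -1691893/(-1580466 + (601 - 100)) = -1691893/(-1580466 + 501) = -1691893/(-1579965) = -1691893*(-1/1579965) = 1691893/1579965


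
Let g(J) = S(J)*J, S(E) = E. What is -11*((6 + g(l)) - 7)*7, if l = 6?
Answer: -2695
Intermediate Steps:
g(J) = J² (g(J) = J*J = J²)
-11*((6 + g(l)) - 7)*7 = -11*((6 + 6²) - 7)*7 = -11*((6 + 36) - 7)*7 = -11*(42 - 7)*7 = -11*35*7 = -385*7 = -2695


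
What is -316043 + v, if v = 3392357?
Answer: 3076314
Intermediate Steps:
-316043 + v = -316043 + 3392357 = 3076314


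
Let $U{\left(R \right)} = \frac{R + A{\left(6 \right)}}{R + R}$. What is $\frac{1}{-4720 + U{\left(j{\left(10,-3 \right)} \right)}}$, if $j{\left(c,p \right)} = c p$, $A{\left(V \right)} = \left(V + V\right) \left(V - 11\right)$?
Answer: $- \frac{2}{9437} \approx -0.00021193$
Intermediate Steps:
$A{\left(V \right)} = 2 V \left(-11 + V\right)$
$U{\left(R \right)} = \frac{-60 + R}{2 R}$ ($U{\left(R \right)} = \frac{R + 2 \cdot 6 \left(-11 + 6\right)}{R + R} = \frac{R + 2 \cdot 6 \left(-5\right)}{2 R} = \left(R - 60\right) \frac{1}{2 R} = \left(-60 + R\right) \frac{1}{2 R} = \frac{-60 + R}{2 R}$)
$\frac{1}{-4720 + U{\left(j{\left(10,-3 \right)} \right)}} = \frac{1}{-4720 + \frac{-60 + 10 \left(-3\right)}{2 \cdot 10 \left(-3\right)}} = \frac{1}{-4720 + \frac{-60 - 30}{2 \left(-30\right)}} = \frac{1}{-4720 + \frac{1}{2} \left(- \frac{1}{30}\right) \left(-90\right)} = \frac{1}{-4720 + \frac{3}{2}} = \frac{1}{- \frac{9437}{2}} = - \frac{2}{9437}$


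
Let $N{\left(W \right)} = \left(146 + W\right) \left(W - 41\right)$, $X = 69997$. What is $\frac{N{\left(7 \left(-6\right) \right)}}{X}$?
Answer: $- \frac{8632}{69997} \approx -0.12332$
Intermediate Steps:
$N{\left(W \right)} = \left(-41 + W\right) \left(146 + W\right)$ ($N{\left(W \right)} = \left(146 + W\right) \left(-41 + W\right) = \left(-41 + W\right) \left(146 + W\right)$)
$\frac{N{\left(7 \left(-6\right) \right)}}{X} = \frac{-5986 + \left(7 \left(-6\right)\right)^{2} + 105 \cdot 7 \left(-6\right)}{69997} = \left(-5986 + \left(-42\right)^{2} + 105 \left(-42\right)\right) \frac{1}{69997} = \left(-5986 + 1764 - 4410\right) \frac{1}{69997} = \left(-8632\right) \frac{1}{69997} = - \frac{8632}{69997}$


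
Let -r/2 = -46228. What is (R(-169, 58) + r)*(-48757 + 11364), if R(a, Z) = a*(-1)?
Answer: -3463526625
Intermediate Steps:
r = 92456 (r = -2*(-46228) = 92456)
R(a, Z) = -a
(R(-169, 58) + r)*(-48757 + 11364) = (-1*(-169) + 92456)*(-48757 + 11364) = (169 + 92456)*(-37393) = 92625*(-37393) = -3463526625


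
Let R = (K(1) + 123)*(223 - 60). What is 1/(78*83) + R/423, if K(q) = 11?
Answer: 47135177/912834 ≈ 51.636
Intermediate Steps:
R = 21842 (R = (11 + 123)*(223 - 60) = 134*163 = 21842)
1/(78*83) + R/423 = 1/(78*83) + 21842/423 = (1/78)*(1/83) + 21842*(1/423) = 1/6474 + 21842/423 = 47135177/912834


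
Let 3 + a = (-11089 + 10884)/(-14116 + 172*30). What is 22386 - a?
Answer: 200515679/8956 ≈ 22389.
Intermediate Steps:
a = -26663/8956 (a = -3 + (-11089 + 10884)/(-14116 + 172*30) = -3 - 205/(-14116 + 5160) = -3 - 205/(-8956) = -3 - 205*(-1/8956) = -3 + 205/8956 = -26663/8956 ≈ -2.9771)
22386 - a = 22386 - 1*(-26663/8956) = 22386 + 26663/8956 = 200515679/8956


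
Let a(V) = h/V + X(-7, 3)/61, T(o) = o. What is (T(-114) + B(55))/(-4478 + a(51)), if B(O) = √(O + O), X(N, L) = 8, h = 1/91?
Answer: 32273514/1267689089 - 283101*√110/1267689089 ≈ 0.023116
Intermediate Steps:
h = 1/91 ≈ 0.010989
B(O) = √2*√O (B(O) = √(2*O) = √2*√O)
a(V) = 8/61 + 1/(91*V) (a(V) = 1/(91*V) + 8/61 = 8/61 + 1/(91*V))
(T(-114) + B(55))/(-4478 + a(51)) = (-114 + √2*√55)/(-4478 + (1/5551)*(61 + 728*51)/51) = (-114 + √110)/(-4478 + (1/5551)*(1/51)*(61 + 37128)) = (-114 + √110)/(-4478 + (1/5551)*(1/51)*37189) = (-114 + √110)/(-4478 + 37189/283101) = (-114 + √110)/(-1267689089/283101) = (-114 + √110)*(-283101/1267689089) = 32273514/1267689089 - 283101*√110/1267689089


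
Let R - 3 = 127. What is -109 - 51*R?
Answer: -6739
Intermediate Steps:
R = 130 (R = 3 + 127 = 130)
-109 - 51*R = -109 - 51*130 = -109 - 6630 = -6739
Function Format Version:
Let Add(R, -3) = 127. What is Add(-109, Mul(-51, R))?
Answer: -6739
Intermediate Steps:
R = 130 (R = Add(3, 127) = 130)
Add(-109, Mul(-51, R)) = Add(-109, Mul(-51, 130)) = Add(-109, -6630) = -6739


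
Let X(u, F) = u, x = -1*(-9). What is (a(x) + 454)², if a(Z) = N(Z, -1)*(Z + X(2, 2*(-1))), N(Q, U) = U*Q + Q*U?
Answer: 65536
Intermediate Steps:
x = 9
N(Q, U) = 2*Q*U (N(Q, U) = Q*U + Q*U = 2*Q*U)
a(Z) = -2*Z*(2 + Z) (a(Z) = (2*Z*(-1))*(Z + 2) = (-2*Z)*(2 + Z) = -2*Z*(2 + Z))
(a(x) + 454)² = (-2*9*(2 + 9) + 454)² = (-2*9*11 + 454)² = (-198 + 454)² = 256² = 65536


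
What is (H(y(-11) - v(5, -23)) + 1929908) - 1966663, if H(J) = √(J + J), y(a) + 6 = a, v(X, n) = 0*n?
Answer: -36755 + I*√34 ≈ -36755.0 + 5.831*I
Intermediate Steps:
v(X, n) = 0
y(a) = -6 + a
H(J) = √2*√J (H(J) = √(2*J) = √2*√J)
(H(y(-11) - v(5, -23)) + 1929908) - 1966663 = (√2*√((-6 - 11) - 1*0) + 1929908) - 1966663 = (√2*√(-17 + 0) + 1929908) - 1966663 = (√2*√(-17) + 1929908) - 1966663 = (√2*(I*√17) + 1929908) - 1966663 = (I*√34 + 1929908) - 1966663 = (1929908 + I*√34) - 1966663 = -36755 + I*√34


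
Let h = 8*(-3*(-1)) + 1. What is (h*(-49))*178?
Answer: -218050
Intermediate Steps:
h = 25 (h = 8*3 + 1 = 24 + 1 = 25)
(h*(-49))*178 = (25*(-49))*178 = -1225*178 = -218050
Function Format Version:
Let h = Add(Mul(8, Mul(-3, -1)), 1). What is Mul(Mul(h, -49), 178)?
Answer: -218050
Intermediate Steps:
h = 25 (h = Add(Mul(8, 3), 1) = Add(24, 1) = 25)
Mul(Mul(h, -49), 178) = Mul(Mul(25, -49), 178) = Mul(-1225, 178) = -218050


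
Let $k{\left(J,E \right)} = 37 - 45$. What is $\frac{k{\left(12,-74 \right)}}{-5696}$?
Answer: $\frac{1}{712} \approx 0.0014045$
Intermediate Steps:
$k{\left(J,E \right)} = -8$ ($k{\left(J,E \right)} = 37 - 45 = -8$)
$\frac{k{\left(12,-74 \right)}}{-5696} = - \frac{8}{-5696} = \left(-8\right) \left(- \frac{1}{5696}\right) = \frac{1}{712}$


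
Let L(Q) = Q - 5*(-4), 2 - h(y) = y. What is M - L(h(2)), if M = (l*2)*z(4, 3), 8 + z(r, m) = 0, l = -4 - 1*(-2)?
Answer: 12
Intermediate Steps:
l = -2 (l = -4 + 2 = -2)
z(r, m) = -8 (z(r, m) = -8 + 0 = -8)
h(y) = 2 - y
L(Q) = 20 + Q (L(Q) = Q + 20 = 20 + Q)
M = 32 (M = -2*2*(-8) = -4*(-8) = 32)
M - L(h(2)) = 32 - (20 + (2 - 1*2)) = 32 - (20 + (2 - 2)) = 32 - (20 + 0) = 32 - 1*20 = 32 - 20 = 12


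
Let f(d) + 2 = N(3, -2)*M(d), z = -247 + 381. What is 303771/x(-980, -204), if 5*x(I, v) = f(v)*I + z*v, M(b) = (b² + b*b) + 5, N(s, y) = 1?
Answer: -506285/27199212 ≈ -0.018614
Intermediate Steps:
M(b) = 5 + 2*b² (M(b) = (b² + b²) + 5 = 2*b² + 5 = 5 + 2*b²)
z = 134
f(d) = 3 + 2*d² (f(d) = -2 + 1*(5 + 2*d²) = -2 + (5 + 2*d²) = 3 + 2*d²)
x(I, v) = 134*v/5 + I*(3 + 2*v²)/5 (x(I, v) = ((3 + 2*v²)*I + 134*v)/5 = (I*(3 + 2*v²) + 134*v)/5 = (134*v + I*(3 + 2*v²))/5 = 134*v/5 + I*(3 + 2*v²)/5)
303771/x(-980, -204) = 303771/((134/5)*(-204) + (⅕)*(-980)*(3 + 2*(-204)²)) = 303771/(-27336/5 + (⅕)*(-980)*(3 + 2*41616)) = 303771/(-27336/5 + (⅕)*(-980)*(3 + 83232)) = 303771/(-27336/5 + (⅕)*(-980)*83235) = 303771/(-27336/5 - 16314060) = 303771/(-81597636/5) = 303771*(-5/81597636) = -506285/27199212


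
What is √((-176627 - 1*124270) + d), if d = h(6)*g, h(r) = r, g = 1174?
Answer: 7*I*√5997 ≈ 542.08*I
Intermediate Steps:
d = 7044 (d = 6*1174 = 7044)
√((-176627 - 1*124270) + d) = √((-176627 - 1*124270) + 7044) = √((-176627 - 124270) + 7044) = √(-300897 + 7044) = √(-293853) = 7*I*√5997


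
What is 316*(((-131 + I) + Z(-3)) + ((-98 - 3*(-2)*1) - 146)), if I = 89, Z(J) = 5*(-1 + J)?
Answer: -94800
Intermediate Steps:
Z(J) = -5 + 5*J
316*(((-131 + I) + Z(-3)) + ((-98 - 3*(-2)*1) - 146)) = 316*(((-131 + 89) + (-5 + 5*(-3))) + ((-98 - 3*(-2)*1) - 146)) = 316*((-42 + (-5 - 15)) + ((-98 + 6*1) - 146)) = 316*((-42 - 20) + ((-98 + 6) - 146)) = 316*(-62 + (-92 - 146)) = 316*(-62 - 238) = 316*(-300) = -94800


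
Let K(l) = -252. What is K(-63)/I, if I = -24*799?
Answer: 21/1598 ≈ 0.013141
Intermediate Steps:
I = -19176
K(-63)/I = -252/(-19176) = -252*(-1/19176) = 21/1598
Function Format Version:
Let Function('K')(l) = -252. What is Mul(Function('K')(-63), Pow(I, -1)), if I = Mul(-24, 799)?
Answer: Rational(21, 1598) ≈ 0.013141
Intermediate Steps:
I = -19176
Mul(Function('K')(-63), Pow(I, -1)) = Mul(-252, Pow(-19176, -1)) = Mul(-252, Rational(-1, 19176)) = Rational(21, 1598)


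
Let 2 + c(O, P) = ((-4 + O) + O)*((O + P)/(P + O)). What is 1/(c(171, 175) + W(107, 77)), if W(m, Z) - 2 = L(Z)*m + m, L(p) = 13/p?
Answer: 77/35656 ≈ 0.0021595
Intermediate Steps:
W(m, Z) = 2 + m + 13*m/Z (W(m, Z) = 2 + ((13/Z)*m + m) = 2 + (13*m/Z + m) = 2 + (m + 13*m/Z) = 2 + m + 13*m/Z)
c(O, P) = -6 + 2*O (c(O, P) = -2 + ((-4 + O) + O)*((O + P)/(P + O)) = -2 + (-4 + 2*O)*((O + P)/(O + P)) = -2 + (-4 + 2*O)*1 = -2 + (-4 + 2*O) = -6 + 2*O)
1/(c(171, 175) + W(107, 77)) = 1/((-6 + 2*171) + (2 + 107 + 13*107/77)) = 1/((-6 + 342) + (2 + 107 + 13*107*(1/77))) = 1/(336 + (2 + 107 + 1391/77)) = 1/(336 + 9784/77) = 1/(35656/77) = 77/35656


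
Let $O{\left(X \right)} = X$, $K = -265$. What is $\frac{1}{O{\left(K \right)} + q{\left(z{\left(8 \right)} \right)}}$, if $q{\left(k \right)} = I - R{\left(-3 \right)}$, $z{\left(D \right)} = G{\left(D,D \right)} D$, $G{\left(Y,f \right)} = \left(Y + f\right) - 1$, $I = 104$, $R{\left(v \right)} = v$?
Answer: $- \frac{1}{158} \approx -0.0063291$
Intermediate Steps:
$G{\left(Y,f \right)} = -1 + Y + f$
$z{\left(D \right)} = D \left(-1 + 2 D\right)$ ($z{\left(D \right)} = \left(-1 + D + D\right) D = \left(-1 + 2 D\right) D = D \left(-1 + 2 D\right)$)
$q{\left(k \right)} = 107$ ($q{\left(k \right)} = 104 - -3 = 104 + 3 = 107$)
$\frac{1}{O{\left(K \right)} + q{\left(z{\left(8 \right)} \right)}} = \frac{1}{-265 + 107} = \frac{1}{-158} = - \frac{1}{158}$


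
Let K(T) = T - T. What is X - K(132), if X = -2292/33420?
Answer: -191/2785 ≈ -0.068582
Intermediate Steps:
K(T) = 0
X = -191/2785 (X = -2292*1/33420 = -191/2785 ≈ -0.068582)
X - K(132) = -191/2785 - 1*0 = -191/2785 + 0 = -191/2785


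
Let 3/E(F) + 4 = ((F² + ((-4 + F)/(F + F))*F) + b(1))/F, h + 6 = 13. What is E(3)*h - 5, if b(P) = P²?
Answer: -151/5 ≈ -30.200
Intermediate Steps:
h = 7 (h = -6 + 13 = 7)
E(F) = 3/(-4 + (-1 + F² + F/2)/F) (E(F) = 3/(-4 + ((F² + ((-4 + F)/(F + F))*F) + 1²)/F) = 3/(-4 + ((F² + ((-4 + F)/((2*F)))*F) + 1)/F) = 3/(-4 + ((F² + ((-4 + F)*(1/(2*F)))*F) + 1)/F) = 3/(-4 + ((F² + ((-4 + F)/(2*F))*F) + 1)/F) = 3/(-4 + ((F² + (-2 + F/2)) + 1)/F) = 3/(-4 + ((-2 + F² + F/2) + 1)/F) = 3/(-4 + (-1 + F² + F/2)/F))
E(3)*h - 5 = (6*3/(-2 - 7*3 + 2*3²))*7 - 5 = (6*3/(-2 - 21 + 2*9))*7 - 5 = (6*3/(-2 - 21 + 18))*7 - 5 = (6*3/(-5))*7 - 5 = (6*3*(-⅕))*7 - 5 = -18/5*7 - 5 = -126/5 - 5 = -151/5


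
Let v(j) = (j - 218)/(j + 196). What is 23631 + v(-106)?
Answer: 118137/5 ≈ 23627.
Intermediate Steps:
v(j) = (-218 + j)/(196 + j)
23631 + v(-106) = 23631 + (-218 - 106)/(196 - 106) = 23631 - 324/90 = 23631 + (1/90)*(-324) = 23631 - 18/5 = 118137/5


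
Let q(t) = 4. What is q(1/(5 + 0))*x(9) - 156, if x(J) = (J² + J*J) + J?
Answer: 528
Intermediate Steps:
x(J) = J + 2*J² (x(J) = (J² + J²) + J = 2*J² + J = J + 2*J²)
q(1/(5 + 0))*x(9) - 156 = 4*(9*(1 + 2*9)) - 156 = 4*(9*(1 + 18)) - 156 = 4*(9*19) - 156 = 4*171 - 156 = 684 - 156 = 528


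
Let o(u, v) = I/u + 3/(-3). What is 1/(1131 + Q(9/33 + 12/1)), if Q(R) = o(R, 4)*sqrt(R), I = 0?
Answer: 4147/4690212 + sqrt(165)/4690212 ≈ 0.00088692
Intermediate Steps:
o(u, v) = -1 (o(u, v) = 0/u + 3/(-3) = 0 + 3*(-1/3) = 0 - 1 = -1)
Q(R) = -sqrt(R)
1/(1131 + Q(9/33 + 12/1)) = 1/(1131 - sqrt(9/33 + 12/1)) = 1/(1131 - sqrt(9*(1/33) + 12*1)) = 1/(1131 - sqrt(3/11 + 12)) = 1/(1131 - sqrt(135/11)) = 1/(1131 - 3*sqrt(165)/11)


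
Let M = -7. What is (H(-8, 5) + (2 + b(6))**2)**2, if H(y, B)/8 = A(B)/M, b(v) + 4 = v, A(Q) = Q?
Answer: 5184/49 ≈ 105.80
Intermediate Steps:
b(v) = -4 + v
H(y, B) = -8*B/7 (H(y, B) = 8*(B/(-7)) = 8*(B*(-1/7)) = 8*(-B/7) = -8*B/7)
(H(-8, 5) + (2 + b(6))**2)**2 = (-8/7*5 + (2 + (-4 + 6))**2)**2 = (-40/7 + (2 + 2)**2)**2 = (-40/7 + 4**2)**2 = (-40/7 + 16)**2 = (72/7)**2 = 5184/49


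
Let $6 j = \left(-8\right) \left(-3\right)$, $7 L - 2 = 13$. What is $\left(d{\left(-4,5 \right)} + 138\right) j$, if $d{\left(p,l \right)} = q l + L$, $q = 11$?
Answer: $\frac{5464}{7} \approx 780.57$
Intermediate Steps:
$L = \frac{15}{7}$ ($L = \frac{2}{7} + \frac{1}{7} \cdot 13 = \frac{2}{7} + \frac{13}{7} = \frac{15}{7} \approx 2.1429$)
$d{\left(p,l \right)} = \frac{15}{7} + 11 l$ ($d{\left(p,l \right)} = 11 l + \frac{15}{7} = \frac{15}{7} + 11 l$)
$j = 4$ ($j = \frac{\left(-8\right) \left(-3\right)}{6} = \frac{1}{6} \cdot 24 = 4$)
$\left(d{\left(-4,5 \right)} + 138\right) j = \left(\left(\frac{15}{7} + 11 \cdot 5\right) + 138\right) 4 = \left(\left(\frac{15}{7} + 55\right) + 138\right) 4 = \left(\frac{400}{7} + 138\right) 4 = \frac{1366}{7} \cdot 4 = \frac{5464}{7}$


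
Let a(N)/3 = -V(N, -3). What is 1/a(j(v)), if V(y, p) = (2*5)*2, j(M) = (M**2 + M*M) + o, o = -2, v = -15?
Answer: -1/60 ≈ -0.016667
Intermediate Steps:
j(M) = -2 + 2*M**2 (j(M) = (M**2 + M*M) - 2 = (M**2 + M**2) - 2 = 2*M**2 - 2 = -2 + 2*M**2)
V(y, p) = 20 (V(y, p) = 10*2 = 20)
a(N) = -60 (a(N) = 3*(-1*20) = 3*(-20) = -60)
1/a(j(v)) = 1/(-60) = -1/60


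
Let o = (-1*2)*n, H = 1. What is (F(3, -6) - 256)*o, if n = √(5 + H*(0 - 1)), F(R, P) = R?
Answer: 1012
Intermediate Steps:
n = 2 (n = √(5 + 1*(0 - 1)) = √(5 + 1*(-1)) = √(5 - 1) = √4 = 2)
o = -4 (o = -1*2*2 = -2*2 = -4)
(F(3, -6) - 256)*o = (3 - 256)*(-4) = -253*(-4) = 1012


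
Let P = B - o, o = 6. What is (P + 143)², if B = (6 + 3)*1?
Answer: 21316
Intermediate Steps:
B = 9 (B = 9*1 = 9)
P = 3 (P = 9 - 1*6 = 9 - 6 = 3)
(P + 143)² = (3 + 143)² = 146² = 21316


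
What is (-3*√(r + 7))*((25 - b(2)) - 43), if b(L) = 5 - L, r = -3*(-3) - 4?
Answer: 126*√3 ≈ 218.24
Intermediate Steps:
r = 5 (r = 9 - 4 = 5)
(-3*√(r + 7))*((25 - b(2)) - 43) = (-3*√(5 + 7))*((25 - (5 - 1*2)) - 43) = (-6*√3)*((25 - (5 - 2)) - 43) = (-6*√3)*((25 - 1*3) - 43) = (-6*√3)*((25 - 3) - 43) = (-6*√3)*(22 - 43) = -6*√3*(-21) = 126*√3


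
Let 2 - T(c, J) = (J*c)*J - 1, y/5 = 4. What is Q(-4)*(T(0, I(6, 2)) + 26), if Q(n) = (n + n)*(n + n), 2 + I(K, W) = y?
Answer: 1856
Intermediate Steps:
y = 20 (y = 5*4 = 20)
I(K, W) = 18 (I(K, W) = -2 + 20 = 18)
Q(n) = 4*n² (Q(n) = (2*n)*(2*n) = 4*n²)
T(c, J) = 3 - c*J² (T(c, J) = 2 - ((J*c)*J - 1) = 2 - (c*J² - 1) = 2 - (-1 + c*J²) = 2 + (1 - c*J²) = 3 - c*J²)
Q(-4)*(T(0, I(6, 2)) + 26) = (4*(-4)²)*((3 - 1*0*18²) + 26) = (4*16)*((3 - 1*0*324) + 26) = 64*((3 + 0) + 26) = 64*(3 + 26) = 64*29 = 1856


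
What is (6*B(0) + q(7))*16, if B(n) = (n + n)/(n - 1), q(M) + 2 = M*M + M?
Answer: 864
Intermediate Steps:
q(M) = -2 + M + M² (q(M) = -2 + (M*M + M) = -2 + (M² + M) = -2 + (M + M²) = -2 + M + M²)
B(n) = 2*n/(-1 + n) (B(n) = (2*n)/(-1 + n) = 2*n/(-1 + n))
(6*B(0) + q(7))*16 = (6*(2*0/(-1 + 0)) + (-2 + 7 + 7²))*16 = (6*(2*0/(-1)) + (-2 + 7 + 49))*16 = (6*(2*0*(-1)) + 54)*16 = (6*0 + 54)*16 = (0 + 54)*16 = 54*16 = 864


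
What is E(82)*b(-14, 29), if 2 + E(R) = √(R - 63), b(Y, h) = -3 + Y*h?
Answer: 818 - 409*√19 ≈ -964.79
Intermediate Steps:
E(R) = -2 + √(-63 + R) (E(R) = -2 + √(R - 63) = -2 + √(-63 + R))
E(82)*b(-14, 29) = (-2 + √(-63 + 82))*(-3 - 14*29) = (-2 + √19)*(-3 - 406) = (-2 + √19)*(-409) = 818 - 409*√19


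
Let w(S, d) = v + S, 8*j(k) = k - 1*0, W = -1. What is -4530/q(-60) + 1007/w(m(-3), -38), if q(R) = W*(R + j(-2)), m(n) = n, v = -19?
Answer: -641327/5302 ≈ -120.96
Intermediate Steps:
j(k) = k/8 (j(k) = (k - 1*0)/8 = (k + 0)/8 = k/8)
q(R) = 1/4 - R (q(R) = -(R + (1/8)*(-2)) = -(R - 1/4) = -(-1/4 + R) = 1/4 - R)
w(S, d) = -19 + S
-4530/q(-60) + 1007/w(m(-3), -38) = -4530/(1/4 - 1*(-60)) + 1007/(-19 - 3) = -4530/(1/4 + 60) + 1007/(-22) = -4530/241/4 + 1007*(-1/22) = -4530*4/241 - 1007/22 = -18120/241 - 1007/22 = -641327/5302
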